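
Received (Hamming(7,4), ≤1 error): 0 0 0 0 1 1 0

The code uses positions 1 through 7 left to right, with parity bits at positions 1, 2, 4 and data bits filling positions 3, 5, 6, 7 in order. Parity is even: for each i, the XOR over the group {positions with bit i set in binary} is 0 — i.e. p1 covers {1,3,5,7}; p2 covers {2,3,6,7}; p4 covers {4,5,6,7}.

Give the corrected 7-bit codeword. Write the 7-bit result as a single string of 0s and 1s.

0010110

s1 (pos 1,3,5,7): 0⊕0⊕1⊕0 = 1
s2 (pos 2,3,6,7): 0⊕0⊕1⊕0 = 1
s4 (pos 4,5,6,7): 0⊕1⊕1⊕0 = 0
Syndrome s4…s1 = 011 → error at position 3.
Flip position 3: 0000110 → 0010110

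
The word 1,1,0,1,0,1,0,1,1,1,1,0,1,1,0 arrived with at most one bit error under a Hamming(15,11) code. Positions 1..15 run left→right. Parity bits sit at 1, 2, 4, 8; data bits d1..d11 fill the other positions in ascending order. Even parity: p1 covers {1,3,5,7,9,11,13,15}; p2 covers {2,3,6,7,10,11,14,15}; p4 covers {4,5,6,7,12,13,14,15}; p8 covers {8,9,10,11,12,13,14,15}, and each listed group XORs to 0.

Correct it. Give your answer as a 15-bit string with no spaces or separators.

100101011110110

s1 (pos 1,3,5,7,9,11,13,15): 1⊕0⊕0⊕0⊕1⊕1⊕1⊕0 = 0
s2 (pos 2,3,6,7,10,11,14,15): 1⊕0⊕1⊕0⊕1⊕1⊕1⊕0 = 1
s4 (pos 4,5,6,7,12,13,14,15): 1⊕0⊕1⊕0⊕0⊕1⊕1⊕0 = 0
s8 (pos 8,9,10,11,12,13,14,15): 1⊕1⊕1⊕1⊕0⊕1⊕1⊕0 = 0
Syndrome s8…s1 = 0010 → error at position 2.
Flip position 2: 110101011110110 → 100101011110110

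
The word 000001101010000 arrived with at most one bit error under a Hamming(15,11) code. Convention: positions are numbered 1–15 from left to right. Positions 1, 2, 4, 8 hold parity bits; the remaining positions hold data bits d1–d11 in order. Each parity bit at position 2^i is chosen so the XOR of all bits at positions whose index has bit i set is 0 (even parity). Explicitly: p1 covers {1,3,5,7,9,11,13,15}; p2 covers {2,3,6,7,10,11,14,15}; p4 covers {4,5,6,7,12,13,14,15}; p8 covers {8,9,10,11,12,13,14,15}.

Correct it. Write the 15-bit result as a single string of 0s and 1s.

001001101010000

s1 (pos 1,3,5,7,9,11,13,15): 0⊕0⊕0⊕1⊕1⊕1⊕0⊕0 = 1
s2 (pos 2,3,6,7,10,11,14,15): 0⊕0⊕1⊕1⊕0⊕1⊕0⊕0 = 1
s4 (pos 4,5,6,7,12,13,14,15): 0⊕0⊕1⊕1⊕0⊕0⊕0⊕0 = 0
s8 (pos 8,9,10,11,12,13,14,15): 0⊕1⊕0⊕1⊕0⊕0⊕0⊕0 = 0
Syndrome s8…s1 = 0011 → error at position 3.
Flip position 3: 000001101010000 → 001001101010000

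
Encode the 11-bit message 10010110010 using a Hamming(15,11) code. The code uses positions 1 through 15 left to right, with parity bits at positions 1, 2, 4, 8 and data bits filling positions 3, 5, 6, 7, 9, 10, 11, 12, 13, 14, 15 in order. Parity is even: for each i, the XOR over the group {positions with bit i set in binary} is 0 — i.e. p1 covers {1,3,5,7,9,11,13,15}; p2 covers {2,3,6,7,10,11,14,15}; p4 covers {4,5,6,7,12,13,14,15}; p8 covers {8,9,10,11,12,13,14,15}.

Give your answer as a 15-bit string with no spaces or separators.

Place data at non-parity positions: p1 p2 1 p4 0 0 1 p8 0 1 1 0 0 1 0
p1 (pos 1,3,5,7,9,11,13,15): XOR of data positions = 1⊕0⊕1⊕0⊕1⊕0⊕0 = 1
p2 (pos 2,3,6,7,10,11,14,15): XOR of data positions = 1⊕0⊕1⊕1⊕1⊕1⊕0 = 1
p4 (pos 4,5,6,7,12,13,14,15): XOR of data positions = 0⊕0⊕1⊕0⊕0⊕1⊕0 = 0
p8 (pos 8,9,10,11,12,13,14,15): XOR of data positions = 0⊕1⊕1⊕0⊕0⊕1⊕0 = 1
Codeword: 111000110110010

111000110110010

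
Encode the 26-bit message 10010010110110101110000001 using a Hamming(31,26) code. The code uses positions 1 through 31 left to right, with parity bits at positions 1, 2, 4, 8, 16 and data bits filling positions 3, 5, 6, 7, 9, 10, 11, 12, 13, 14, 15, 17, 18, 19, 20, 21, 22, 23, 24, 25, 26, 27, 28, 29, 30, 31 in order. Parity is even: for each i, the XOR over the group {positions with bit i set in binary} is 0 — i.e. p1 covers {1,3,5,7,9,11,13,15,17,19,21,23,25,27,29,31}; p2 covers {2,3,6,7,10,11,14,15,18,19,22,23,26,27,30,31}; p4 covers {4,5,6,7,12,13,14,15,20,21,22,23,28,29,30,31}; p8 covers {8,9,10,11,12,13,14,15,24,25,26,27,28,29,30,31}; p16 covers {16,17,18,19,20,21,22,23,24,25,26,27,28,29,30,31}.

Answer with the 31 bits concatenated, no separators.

1011001100101101110101110000001

Place data at non-parity positions: p1 p2 1 p4 0 0 1 p8 0 0 1 0 1 1 0 p16 1 1 0 1 0 1 1 1 0 0 0 0 0 0 1
p1 (pos 1,3,5,7,9,11,13,15,17,19,21,23,25,27,29,31): XOR of data positions = 1⊕0⊕1⊕0⊕1⊕1⊕0⊕1⊕0⊕0⊕1⊕0⊕0⊕0⊕1 = 1
p2 (pos 2,3,6,7,10,11,14,15,18,19,22,23,26,27,30,31): XOR of data positions = 1⊕0⊕1⊕0⊕1⊕1⊕0⊕1⊕0⊕1⊕1⊕0⊕0⊕0⊕1 = 0
p4 (pos 4,5,6,7,12,13,14,15,20,21,22,23,28,29,30,31): XOR of data positions = 0⊕0⊕1⊕0⊕1⊕1⊕0⊕1⊕0⊕1⊕1⊕0⊕0⊕0⊕1 = 1
p8 (pos 8,9,10,11,12,13,14,15,24,25,26,27,28,29,30,31): XOR of data positions = 0⊕0⊕1⊕0⊕1⊕1⊕0⊕1⊕0⊕0⊕0⊕0⊕0⊕0⊕1 = 1
p16 (pos 16,17,18,19,20,21,22,23,24,25,26,27,28,29,30,31): XOR of data positions = 1⊕1⊕0⊕1⊕0⊕1⊕1⊕1⊕0⊕0⊕0⊕0⊕0⊕0⊕1 = 1
Codeword: 1011001100101101110101110000001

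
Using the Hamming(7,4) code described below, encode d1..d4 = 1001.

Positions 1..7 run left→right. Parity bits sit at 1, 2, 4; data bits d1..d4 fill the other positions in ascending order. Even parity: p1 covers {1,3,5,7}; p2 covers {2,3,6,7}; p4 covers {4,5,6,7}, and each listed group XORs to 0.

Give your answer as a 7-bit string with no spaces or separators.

Place data at non-parity positions: p1 p2 1 p4 0 0 1
p1 (pos 1,3,5,7): XOR of data positions = 1⊕0⊕1 = 0
p2 (pos 2,3,6,7): XOR of data positions = 1⊕0⊕1 = 0
p4 (pos 4,5,6,7): XOR of data positions = 0⊕0⊕1 = 1
Codeword: 0011001

0011001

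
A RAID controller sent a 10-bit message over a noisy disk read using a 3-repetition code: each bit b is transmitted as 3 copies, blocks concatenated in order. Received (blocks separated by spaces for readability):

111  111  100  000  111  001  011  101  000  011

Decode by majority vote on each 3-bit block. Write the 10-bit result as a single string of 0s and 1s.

1100101101

Block 1 (111): 3 ones → 1
Block 2 (111): 3 ones → 1
Block 3 (100): 1 one → 0
Block 4 (000): 0 ones → 0
Block 5 (111): 3 ones → 1
Block 6 (001): 1 one → 0
Block 7 (011): 2 ones → 1
Block 8 (101): 2 ones → 1
Block 9 (000): 0 ones → 0
Block 10 (011): 2 ones → 1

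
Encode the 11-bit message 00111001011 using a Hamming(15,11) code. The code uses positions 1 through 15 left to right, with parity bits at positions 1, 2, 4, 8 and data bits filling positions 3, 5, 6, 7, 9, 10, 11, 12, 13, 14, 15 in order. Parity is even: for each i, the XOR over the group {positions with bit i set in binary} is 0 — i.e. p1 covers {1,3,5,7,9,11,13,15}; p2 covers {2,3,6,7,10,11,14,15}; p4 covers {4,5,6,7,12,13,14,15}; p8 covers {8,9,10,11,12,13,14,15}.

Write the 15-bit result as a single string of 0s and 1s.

100101101001011

Place data at non-parity positions: p1 p2 0 p4 0 1 1 p8 1 0 0 1 0 1 1
p1 (pos 1,3,5,7,9,11,13,15): XOR of data positions = 0⊕0⊕1⊕1⊕0⊕0⊕1 = 1
p2 (pos 2,3,6,7,10,11,14,15): XOR of data positions = 0⊕1⊕1⊕0⊕0⊕1⊕1 = 0
p4 (pos 4,5,6,7,12,13,14,15): XOR of data positions = 0⊕1⊕1⊕1⊕0⊕1⊕1 = 1
p8 (pos 8,9,10,11,12,13,14,15): XOR of data positions = 1⊕0⊕0⊕1⊕0⊕1⊕1 = 0
Codeword: 100101101001011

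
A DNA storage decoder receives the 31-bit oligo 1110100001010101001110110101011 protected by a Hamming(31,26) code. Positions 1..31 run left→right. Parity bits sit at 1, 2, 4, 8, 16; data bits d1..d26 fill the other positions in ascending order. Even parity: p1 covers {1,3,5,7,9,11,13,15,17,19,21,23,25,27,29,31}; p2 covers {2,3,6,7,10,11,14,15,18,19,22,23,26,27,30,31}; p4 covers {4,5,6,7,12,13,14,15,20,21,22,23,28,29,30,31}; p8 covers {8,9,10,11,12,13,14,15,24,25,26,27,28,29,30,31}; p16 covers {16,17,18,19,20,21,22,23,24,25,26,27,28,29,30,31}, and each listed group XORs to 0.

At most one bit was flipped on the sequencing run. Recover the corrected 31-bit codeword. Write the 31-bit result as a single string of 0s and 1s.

s1 (pos 1,3,5,7,9,11,13,15,17,19,21,23,25,27,29,31): 1⊕1⊕1⊕0⊕0⊕0⊕0⊕0⊕0⊕1⊕1⊕1⊕0⊕0⊕0⊕1 = 1
s2 (pos 2,3,6,7,10,11,14,15,18,19,22,23,26,27,30,31): 1⊕1⊕0⊕0⊕1⊕0⊕1⊕0⊕0⊕1⊕0⊕1⊕1⊕0⊕1⊕1 = 1
s4 (pos 4,5,6,7,12,13,14,15,20,21,22,23,28,29,30,31): 0⊕1⊕0⊕0⊕1⊕0⊕1⊕0⊕1⊕1⊕0⊕1⊕1⊕0⊕1⊕1 = 1
s8 (pos 8,9,10,11,12,13,14,15,24,25,26,27,28,29,30,31): 0⊕0⊕1⊕0⊕1⊕0⊕1⊕0⊕1⊕0⊕1⊕0⊕1⊕0⊕1⊕1 = 0
s16 (pos 16,17,18,19,20,21,22,23,24,25,26,27,28,29,30,31): 1⊕0⊕0⊕1⊕1⊕1⊕0⊕1⊕1⊕0⊕1⊕0⊕1⊕0⊕1⊕1 = 0
Syndrome s16…s1 = 00111 → error at position 7.
Flip position 7: 1110100001010101001110110101011 → 1110101001010101001110110101011

1110101001010101001110110101011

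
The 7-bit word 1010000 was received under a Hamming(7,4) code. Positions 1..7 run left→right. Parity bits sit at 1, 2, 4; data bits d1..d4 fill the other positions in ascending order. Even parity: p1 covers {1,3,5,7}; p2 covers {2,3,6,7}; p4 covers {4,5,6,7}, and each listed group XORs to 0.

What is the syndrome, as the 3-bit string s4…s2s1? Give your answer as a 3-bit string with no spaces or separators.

s1 (pos 1,3,5,7): 1⊕1⊕0⊕0 = 0
s2 (pos 2,3,6,7): 0⊕1⊕0⊕0 = 1
s4 (pos 4,5,6,7): 0⊕0⊕0⊕0 = 0
Syndrome s4…s1 = 010 → error at position 2.

010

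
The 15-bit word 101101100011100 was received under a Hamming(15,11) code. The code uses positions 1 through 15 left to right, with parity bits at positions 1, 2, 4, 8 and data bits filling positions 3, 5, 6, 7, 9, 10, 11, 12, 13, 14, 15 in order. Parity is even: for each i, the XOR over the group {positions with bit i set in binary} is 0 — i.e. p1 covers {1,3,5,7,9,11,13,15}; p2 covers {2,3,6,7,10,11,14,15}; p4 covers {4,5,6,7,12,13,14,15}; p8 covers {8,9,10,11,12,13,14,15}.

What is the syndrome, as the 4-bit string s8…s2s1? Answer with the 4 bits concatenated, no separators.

s1 (pos 1,3,5,7,9,11,13,15): 1⊕1⊕0⊕1⊕0⊕1⊕1⊕0 = 1
s2 (pos 2,3,6,7,10,11,14,15): 0⊕1⊕1⊕1⊕0⊕1⊕0⊕0 = 0
s4 (pos 4,5,6,7,12,13,14,15): 1⊕0⊕1⊕1⊕1⊕1⊕0⊕0 = 1
s8 (pos 8,9,10,11,12,13,14,15): 0⊕0⊕0⊕1⊕1⊕1⊕0⊕0 = 1
Syndrome s8…s1 = 1101 → error at position 13.

1101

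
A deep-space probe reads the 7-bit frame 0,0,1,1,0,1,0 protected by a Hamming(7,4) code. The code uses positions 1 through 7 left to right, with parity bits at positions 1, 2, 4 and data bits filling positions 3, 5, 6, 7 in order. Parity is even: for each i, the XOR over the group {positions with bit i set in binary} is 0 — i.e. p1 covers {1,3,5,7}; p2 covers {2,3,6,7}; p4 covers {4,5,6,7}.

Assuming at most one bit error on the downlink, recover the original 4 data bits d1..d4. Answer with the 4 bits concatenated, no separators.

s1 (pos 1,3,5,7): 0⊕1⊕0⊕0 = 1
s2 (pos 2,3,6,7): 0⊕1⊕1⊕0 = 0
s4 (pos 4,5,6,7): 1⊕0⊕1⊕0 = 0
Syndrome s4…s1 = 001 → error at position 1.
Flip position 1: 0011010 → 1011010
Read data bits from positions 3,5,6,7: 1010

1010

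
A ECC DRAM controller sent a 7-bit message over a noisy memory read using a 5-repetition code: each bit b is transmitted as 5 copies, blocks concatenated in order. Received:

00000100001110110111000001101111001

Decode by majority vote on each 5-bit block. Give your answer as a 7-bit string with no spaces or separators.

0011011

Block 1 (00000): 0 ones → 0
Block 2 (10000): 1 one → 0
Block 3 (11101): 4 ones → 1
Block 4 (10111): 4 ones → 1
Block 5 (00000): 0 ones → 0
Block 6 (11011): 4 ones → 1
Block 7 (11001): 3 ones → 1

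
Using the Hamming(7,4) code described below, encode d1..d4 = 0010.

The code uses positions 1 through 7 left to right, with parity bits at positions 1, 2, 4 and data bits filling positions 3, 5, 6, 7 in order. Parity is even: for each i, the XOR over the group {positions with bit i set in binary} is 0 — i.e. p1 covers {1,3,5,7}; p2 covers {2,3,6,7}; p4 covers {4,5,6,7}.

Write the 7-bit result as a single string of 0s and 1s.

Place data at non-parity positions: p1 p2 0 p4 0 1 0
p1 (pos 1,3,5,7): XOR of data positions = 0⊕0⊕0 = 0
p2 (pos 2,3,6,7): XOR of data positions = 0⊕1⊕0 = 1
p4 (pos 4,5,6,7): XOR of data positions = 0⊕1⊕0 = 1
Codeword: 0101010

0101010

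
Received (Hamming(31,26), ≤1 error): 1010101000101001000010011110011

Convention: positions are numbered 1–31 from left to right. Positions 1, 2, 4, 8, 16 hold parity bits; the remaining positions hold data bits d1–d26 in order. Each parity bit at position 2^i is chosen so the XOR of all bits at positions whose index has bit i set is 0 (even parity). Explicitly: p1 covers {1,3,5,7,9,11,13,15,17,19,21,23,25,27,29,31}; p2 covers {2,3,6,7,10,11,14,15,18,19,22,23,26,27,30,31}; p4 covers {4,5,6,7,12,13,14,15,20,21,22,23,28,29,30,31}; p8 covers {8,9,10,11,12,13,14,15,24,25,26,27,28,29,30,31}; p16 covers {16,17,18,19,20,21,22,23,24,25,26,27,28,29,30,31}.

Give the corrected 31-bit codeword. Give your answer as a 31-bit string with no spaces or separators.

1110101000101001000010011110011

s1 (pos 1,3,5,7,9,11,13,15,17,19,21,23,25,27,29,31): 1⊕1⊕1⊕1⊕0⊕1⊕1⊕0⊕0⊕0⊕1⊕0⊕1⊕1⊕0⊕1 = 0
s2 (pos 2,3,6,7,10,11,14,15,18,19,22,23,26,27,30,31): 0⊕1⊕0⊕1⊕0⊕1⊕0⊕0⊕0⊕0⊕0⊕0⊕1⊕1⊕1⊕1 = 1
s4 (pos 4,5,6,7,12,13,14,15,20,21,22,23,28,29,30,31): 0⊕1⊕0⊕1⊕0⊕1⊕0⊕0⊕0⊕1⊕0⊕0⊕0⊕0⊕1⊕1 = 0
s8 (pos 8,9,10,11,12,13,14,15,24,25,26,27,28,29,30,31): 0⊕0⊕0⊕1⊕0⊕1⊕0⊕0⊕1⊕1⊕1⊕1⊕0⊕0⊕1⊕1 = 0
s16 (pos 16,17,18,19,20,21,22,23,24,25,26,27,28,29,30,31): 1⊕0⊕0⊕0⊕0⊕1⊕0⊕0⊕1⊕1⊕1⊕1⊕0⊕0⊕1⊕1 = 0
Syndrome s16…s1 = 00010 → error at position 2.
Flip position 2: 1010101000101001000010011110011 → 1110101000101001000010011110011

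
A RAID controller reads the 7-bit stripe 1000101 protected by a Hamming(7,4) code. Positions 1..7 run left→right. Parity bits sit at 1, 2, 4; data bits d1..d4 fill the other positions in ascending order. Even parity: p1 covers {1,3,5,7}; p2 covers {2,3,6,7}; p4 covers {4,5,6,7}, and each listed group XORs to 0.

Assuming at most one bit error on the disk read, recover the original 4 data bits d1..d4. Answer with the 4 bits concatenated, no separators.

1101

s1 (pos 1,3,5,7): 1⊕0⊕1⊕1 = 1
s2 (pos 2,3,6,7): 0⊕0⊕0⊕1 = 1
s4 (pos 4,5,6,7): 0⊕1⊕0⊕1 = 0
Syndrome s4…s1 = 011 → error at position 3.
Flip position 3: 1000101 → 1010101
Read data bits from positions 3,5,6,7: 1101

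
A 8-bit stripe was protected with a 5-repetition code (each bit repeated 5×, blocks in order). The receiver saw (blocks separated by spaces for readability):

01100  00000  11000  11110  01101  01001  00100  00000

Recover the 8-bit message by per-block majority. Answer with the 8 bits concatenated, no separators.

00011000

Block 1 (01100): 2 ones → 0
Block 2 (00000): 0 ones → 0
Block 3 (11000): 2 ones → 0
Block 4 (11110): 4 ones → 1
Block 5 (01101): 3 ones → 1
Block 6 (01001): 2 ones → 0
Block 7 (00100): 1 one → 0
Block 8 (00000): 0 ones → 0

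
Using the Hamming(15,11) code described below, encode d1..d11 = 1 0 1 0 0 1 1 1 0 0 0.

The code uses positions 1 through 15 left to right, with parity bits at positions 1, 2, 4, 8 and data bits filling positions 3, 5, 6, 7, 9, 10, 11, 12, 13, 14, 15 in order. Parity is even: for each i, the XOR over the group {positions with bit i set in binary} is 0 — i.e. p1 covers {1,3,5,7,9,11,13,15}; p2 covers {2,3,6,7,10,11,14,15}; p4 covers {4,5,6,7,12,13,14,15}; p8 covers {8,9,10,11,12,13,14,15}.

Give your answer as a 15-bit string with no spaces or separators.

001001010111000

Place data at non-parity positions: p1 p2 1 p4 0 1 0 p8 0 1 1 1 0 0 0
p1 (pos 1,3,5,7,9,11,13,15): XOR of data positions = 1⊕0⊕0⊕0⊕1⊕0⊕0 = 0
p2 (pos 2,3,6,7,10,11,14,15): XOR of data positions = 1⊕1⊕0⊕1⊕1⊕0⊕0 = 0
p4 (pos 4,5,6,7,12,13,14,15): XOR of data positions = 0⊕1⊕0⊕1⊕0⊕0⊕0 = 0
p8 (pos 8,9,10,11,12,13,14,15): XOR of data positions = 0⊕1⊕1⊕1⊕0⊕0⊕0 = 1
Codeword: 001001010111000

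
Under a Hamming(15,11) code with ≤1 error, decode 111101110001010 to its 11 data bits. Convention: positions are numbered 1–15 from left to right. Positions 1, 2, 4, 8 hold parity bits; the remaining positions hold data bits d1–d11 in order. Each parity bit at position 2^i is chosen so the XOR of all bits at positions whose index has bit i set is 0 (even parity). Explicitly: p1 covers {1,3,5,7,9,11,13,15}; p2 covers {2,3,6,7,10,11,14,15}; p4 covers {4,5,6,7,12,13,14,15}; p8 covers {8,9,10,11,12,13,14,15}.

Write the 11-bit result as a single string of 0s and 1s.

10110001011

s1 (pos 1,3,5,7,9,11,13,15): 1⊕1⊕0⊕1⊕0⊕0⊕0⊕0 = 1
s2 (pos 2,3,6,7,10,11,14,15): 1⊕1⊕1⊕1⊕0⊕0⊕1⊕0 = 1
s4 (pos 4,5,6,7,12,13,14,15): 1⊕0⊕1⊕1⊕1⊕0⊕1⊕0 = 1
s8 (pos 8,9,10,11,12,13,14,15): 1⊕0⊕0⊕0⊕1⊕0⊕1⊕0 = 1
Syndrome s8…s1 = 1111 → error at position 15.
Flip position 15: 111101110001010 → 111101110001011
Read data bits from positions 3,5,6,7,9,10,11,12,13,14,15: 10110001011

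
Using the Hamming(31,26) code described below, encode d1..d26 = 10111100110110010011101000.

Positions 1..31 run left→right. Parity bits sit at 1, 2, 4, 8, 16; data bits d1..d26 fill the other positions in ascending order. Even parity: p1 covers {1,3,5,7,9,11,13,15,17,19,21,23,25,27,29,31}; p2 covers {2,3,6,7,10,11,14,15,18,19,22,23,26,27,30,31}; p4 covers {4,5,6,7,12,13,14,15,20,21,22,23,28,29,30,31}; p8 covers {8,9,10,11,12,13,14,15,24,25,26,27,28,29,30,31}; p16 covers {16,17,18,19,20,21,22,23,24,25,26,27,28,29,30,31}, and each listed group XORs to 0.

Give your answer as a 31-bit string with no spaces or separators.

1110011011001101110010011101000

Place data at non-parity positions: p1 p2 1 p4 0 1 1 p8 1 1 0 0 1 1 0 p16 1 1 0 0 1 0 0 1 1 1 0 1 0 0 0
p1 (pos 1,3,5,7,9,11,13,15,17,19,21,23,25,27,29,31): XOR of data positions = 1⊕0⊕1⊕1⊕0⊕1⊕0⊕1⊕0⊕1⊕0⊕1⊕0⊕0⊕0 = 1
p2 (pos 2,3,6,7,10,11,14,15,18,19,22,23,26,27,30,31): XOR of data positions = 1⊕1⊕1⊕1⊕0⊕1⊕0⊕1⊕0⊕0⊕0⊕1⊕0⊕0⊕0 = 1
p4 (pos 4,5,6,7,12,13,14,15,20,21,22,23,28,29,30,31): XOR of data positions = 0⊕1⊕1⊕0⊕1⊕1⊕0⊕0⊕1⊕0⊕0⊕1⊕0⊕0⊕0 = 0
p8 (pos 8,9,10,11,12,13,14,15,24,25,26,27,28,29,30,31): XOR of data positions = 1⊕1⊕0⊕0⊕1⊕1⊕0⊕1⊕1⊕1⊕0⊕1⊕0⊕0⊕0 = 0
p16 (pos 16,17,18,19,20,21,22,23,24,25,26,27,28,29,30,31): XOR of data positions = 1⊕1⊕0⊕0⊕1⊕0⊕0⊕1⊕1⊕1⊕0⊕1⊕0⊕0⊕0 = 1
Codeword: 1110011011001101110010011101000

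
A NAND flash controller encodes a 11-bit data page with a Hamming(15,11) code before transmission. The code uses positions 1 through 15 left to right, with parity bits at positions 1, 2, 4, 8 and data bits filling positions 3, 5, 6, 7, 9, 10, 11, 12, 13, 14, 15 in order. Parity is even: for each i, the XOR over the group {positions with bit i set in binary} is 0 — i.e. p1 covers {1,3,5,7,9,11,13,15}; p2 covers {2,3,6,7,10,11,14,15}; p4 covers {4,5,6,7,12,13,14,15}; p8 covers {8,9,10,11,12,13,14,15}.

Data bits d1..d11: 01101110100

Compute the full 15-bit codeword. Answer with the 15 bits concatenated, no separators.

010111001110100

Place data at non-parity positions: p1 p2 0 p4 1 1 0 p8 1 1 1 0 1 0 0
p1 (pos 1,3,5,7,9,11,13,15): XOR of data positions = 0⊕1⊕0⊕1⊕1⊕1⊕0 = 0
p2 (pos 2,3,6,7,10,11,14,15): XOR of data positions = 0⊕1⊕0⊕1⊕1⊕0⊕0 = 1
p4 (pos 4,5,6,7,12,13,14,15): XOR of data positions = 1⊕1⊕0⊕0⊕1⊕0⊕0 = 1
p8 (pos 8,9,10,11,12,13,14,15): XOR of data positions = 1⊕1⊕1⊕0⊕1⊕0⊕0 = 0
Codeword: 010111001110100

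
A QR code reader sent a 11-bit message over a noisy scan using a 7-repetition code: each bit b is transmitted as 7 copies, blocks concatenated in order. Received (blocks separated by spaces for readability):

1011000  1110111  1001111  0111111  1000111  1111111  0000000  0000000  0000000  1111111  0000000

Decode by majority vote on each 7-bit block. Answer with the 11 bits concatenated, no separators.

01111100010

Block 1 (1011000): 3 ones → 0
Block 2 (1110111): 6 ones → 1
Block 3 (1001111): 5 ones → 1
Block 4 (0111111): 6 ones → 1
Block 5 (1000111): 4 ones → 1
Block 6 (1111111): 7 ones → 1
Block 7 (0000000): 0 ones → 0
Block 8 (0000000): 0 ones → 0
Block 9 (0000000): 0 ones → 0
Block 10 (1111111): 7 ones → 1
Block 11 (0000000): 0 ones → 0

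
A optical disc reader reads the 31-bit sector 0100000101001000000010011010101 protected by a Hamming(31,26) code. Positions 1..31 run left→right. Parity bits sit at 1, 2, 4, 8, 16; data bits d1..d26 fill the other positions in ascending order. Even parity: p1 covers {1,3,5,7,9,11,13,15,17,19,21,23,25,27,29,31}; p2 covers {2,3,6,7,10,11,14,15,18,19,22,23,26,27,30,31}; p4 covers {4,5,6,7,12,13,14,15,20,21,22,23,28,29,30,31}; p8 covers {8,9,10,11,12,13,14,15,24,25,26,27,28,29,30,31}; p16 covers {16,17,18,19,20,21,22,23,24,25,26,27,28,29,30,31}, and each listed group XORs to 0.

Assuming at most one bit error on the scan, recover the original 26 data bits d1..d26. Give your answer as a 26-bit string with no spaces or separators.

s1 (pos 1,3,5,7,9,11,13,15,17,19,21,23,25,27,29,31): 0⊕0⊕0⊕0⊕0⊕0⊕1⊕0⊕0⊕0⊕1⊕0⊕1⊕1⊕1⊕1 = 0
s2 (pos 2,3,6,7,10,11,14,15,18,19,22,23,26,27,30,31): 1⊕0⊕0⊕0⊕1⊕0⊕0⊕0⊕0⊕0⊕0⊕0⊕0⊕1⊕0⊕1 = 0
s4 (pos 4,5,6,7,12,13,14,15,20,21,22,23,28,29,30,31): 0⊕0⊕0⊕0⊕0⊕1⊕0⊕0⊕0⊕1⊕0⊕0⊕0⊕1⊕0⊕1 = 0
s8 (pos 8,9,10,11,12,13,14,15,24,25,26,27,28,29,30,31): 1⊕0⊕1⊕0⊕0⊕1⊕0⊕0⊕1⊕1⊕0⊕1⊕0⊕1⊕0⊕1 = 0
s16 (pos 16,17,18,19,20,21,22,23,24,25,26,27,28,29,30,31): 0⊕0⊕0⊕0⊕0⊕1⊕0⊕0⊕1⊕1⊕0⊕1⊕0⊕1⊕0⊕1 = 0
Syndrome s16…s1 = 00000 → no error.
Read data bits from positions 3,5,6,7,9,10,11,12,13,14,15,17,18,19,20,21,22,23,24,25,26,27,28,29,30,31: 00000100100000010011010101

00000100100000010011010101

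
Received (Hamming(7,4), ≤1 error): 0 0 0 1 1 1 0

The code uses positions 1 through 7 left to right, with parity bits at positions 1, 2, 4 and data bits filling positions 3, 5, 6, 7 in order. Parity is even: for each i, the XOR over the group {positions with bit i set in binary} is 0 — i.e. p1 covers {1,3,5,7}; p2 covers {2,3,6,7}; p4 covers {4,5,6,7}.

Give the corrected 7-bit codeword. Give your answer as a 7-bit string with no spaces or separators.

0001111

s1 (pos 1,3,5,7): 0⊕0⊕1⊕0 = 1
s2 (pos 2,3,6,7): 0⊕0⊕1⊕0 = 1
s4 (pos 4,5,6,7): 1⊕1⊕1⊕0 = 1
Syndrome s4…s1 = 111 → error at position 7.
Flip position 7: 0001110 → 0001111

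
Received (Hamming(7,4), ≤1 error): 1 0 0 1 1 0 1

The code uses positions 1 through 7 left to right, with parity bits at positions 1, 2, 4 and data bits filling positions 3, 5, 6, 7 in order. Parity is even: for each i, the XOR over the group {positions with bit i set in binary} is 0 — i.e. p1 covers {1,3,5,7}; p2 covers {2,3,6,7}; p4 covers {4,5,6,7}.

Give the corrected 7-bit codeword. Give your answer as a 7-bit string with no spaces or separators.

s1 (pos 1,3,5,7): 1⊕0⊕1⊕1 = 1
s2 (pos 2,3,6,7): 0⊕0⊕0⊕1 = 1
s4 (pos 4,5,6,7): 1⊕1⊕0⊕1 = 1
Syndrome s4…s1 = 111 → error at position 7.
Flip position 7: 1001101 → 1001100

1001100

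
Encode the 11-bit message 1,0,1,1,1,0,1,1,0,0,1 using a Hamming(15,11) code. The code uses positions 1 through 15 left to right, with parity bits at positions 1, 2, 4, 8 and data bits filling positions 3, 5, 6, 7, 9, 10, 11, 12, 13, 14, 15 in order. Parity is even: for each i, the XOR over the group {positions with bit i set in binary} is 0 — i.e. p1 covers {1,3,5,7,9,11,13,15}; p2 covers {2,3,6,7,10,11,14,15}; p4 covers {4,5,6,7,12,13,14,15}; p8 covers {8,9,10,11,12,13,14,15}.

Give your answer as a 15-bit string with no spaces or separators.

Place data at non-parity positions: p1 p2 1 p4 0 1 1 p8 1 0 1 1 0 0 1
p1 (pos 1,3,5,7,9,11,13,15): XOR of data positions = 1⊕0⊕1⊕1⊕1⊕0⊕1 = 1
p2 (pos 2,3,6,7,10,11,14,15): XOR of data positions = 1⊕1⊕1⊕0⊕1⊕0⊕1 = 1
p4 (pos 4,5,6,7,12,13,14,15): XOR of data positions = 0⊕1⊕1⊕1⊕0⊕0⊕1 = 0
p8 (pos 8,9,10,11,12,13,14,15): XOR of data positions = 1⊕0⊕1⊕1⊕0⊕0⊕1 = 0
Codeword: 111001101011001

111001101011001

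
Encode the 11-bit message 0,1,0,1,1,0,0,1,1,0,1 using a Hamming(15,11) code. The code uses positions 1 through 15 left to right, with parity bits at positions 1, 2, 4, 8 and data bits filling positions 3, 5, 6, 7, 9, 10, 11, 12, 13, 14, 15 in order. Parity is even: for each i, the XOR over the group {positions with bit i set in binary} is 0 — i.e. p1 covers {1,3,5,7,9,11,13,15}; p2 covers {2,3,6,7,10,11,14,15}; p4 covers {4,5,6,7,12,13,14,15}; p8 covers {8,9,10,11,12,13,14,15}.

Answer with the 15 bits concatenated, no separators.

100110101001101

Place data at non-parity positions: p1 p2 0 p4 1 0 1 p8 1 0 0 1 1 0 1
p1 (pos 1,3,5,7,9,11,13,15): XOR of data positions = 0⊕1⊕1⊕1⊕0⊕1⊕1 = 1
p2 (pos 2,3,6,7,10,11,14,15): XOR of data positions = 0⊕0⊕1⊕0⊕0⊕0⊕1 = 0
p4 (pos 4,5,6,7,12,13,14,15): XOR of data positions = 1⊕0⊕1⊕1⊕1⊕0⊕1 = 1
p8 (pos 8,9,10,11,12,13,14,15): XOR of data positions = 1⊕0⊕0⊕1⊕1⊕0⊕1 = 0
Codeword: 100110101001101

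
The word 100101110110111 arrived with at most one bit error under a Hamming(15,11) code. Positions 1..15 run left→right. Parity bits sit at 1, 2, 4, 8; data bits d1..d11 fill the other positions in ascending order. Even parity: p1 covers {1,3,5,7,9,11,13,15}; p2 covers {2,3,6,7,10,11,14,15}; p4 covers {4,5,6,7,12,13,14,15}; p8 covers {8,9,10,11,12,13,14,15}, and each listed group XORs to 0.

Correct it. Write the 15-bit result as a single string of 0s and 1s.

s1 (pos 1,3,5,7,9,11,13,15): 1⊕0⊕0⊕1⊕0⊕1⊕1⊕1 = 1
s2 (pos 2,3,6,7,10,11,14,15): 0⊕0⊕1⊕1⊕1⊕1⊕1⊕1 = 0
s4 (pos 4,5,6,7,12,13,14,15): 1⊕0⊕1⊕1⊕0⊕1⊕1⊕1 = 0
s8 (pos 8,9,10,11,12,13,14,15): 1⊕0⊕1⊕1⊕0⊕1⊕1⊕1 = 0
Syndrome s8…s1 = 0001 → error at position 1.
Flip position 1: 100101110110111 → 000101110110111

000101110110111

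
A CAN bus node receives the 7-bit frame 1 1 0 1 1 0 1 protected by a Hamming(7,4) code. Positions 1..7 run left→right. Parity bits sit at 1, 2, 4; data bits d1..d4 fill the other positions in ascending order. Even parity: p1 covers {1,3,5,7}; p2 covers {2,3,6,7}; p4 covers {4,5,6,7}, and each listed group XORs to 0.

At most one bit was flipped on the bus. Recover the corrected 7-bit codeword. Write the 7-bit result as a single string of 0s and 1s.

s1 (pos 1,3,5,7): 1⊕0⊕1⊕1 = 1
s2 (pos 2,3,6,7): 1⊕0⊕0⊕1 = 0
s4 (pos 4,5,6,7): 1⊕1⊕0⊕1 = 1
Syndrome s4…s1 = 101 → error at position 5.
Flip position 5: 1101101 → 1101001

1101001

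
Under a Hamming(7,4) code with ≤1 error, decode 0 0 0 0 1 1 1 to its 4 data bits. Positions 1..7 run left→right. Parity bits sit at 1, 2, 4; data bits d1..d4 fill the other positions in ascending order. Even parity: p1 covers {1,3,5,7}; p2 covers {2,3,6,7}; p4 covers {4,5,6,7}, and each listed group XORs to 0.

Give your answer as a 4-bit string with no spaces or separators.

0111

s1 (pos 1,3,5,7): 0⊕0⊕1⊕1 = 0
s2 (pos 2,3,6,7): 0⊕0⊕1⊕1 = 0
s4 (pos 4,5,6,7): 0⊕1⊕1⊕1 = 1
Syndrome s4…s1 = 100 → error at position 4.
Flip position 4: 0000111 → 0001111
Read data bits from positions 3,5,6,7: 0111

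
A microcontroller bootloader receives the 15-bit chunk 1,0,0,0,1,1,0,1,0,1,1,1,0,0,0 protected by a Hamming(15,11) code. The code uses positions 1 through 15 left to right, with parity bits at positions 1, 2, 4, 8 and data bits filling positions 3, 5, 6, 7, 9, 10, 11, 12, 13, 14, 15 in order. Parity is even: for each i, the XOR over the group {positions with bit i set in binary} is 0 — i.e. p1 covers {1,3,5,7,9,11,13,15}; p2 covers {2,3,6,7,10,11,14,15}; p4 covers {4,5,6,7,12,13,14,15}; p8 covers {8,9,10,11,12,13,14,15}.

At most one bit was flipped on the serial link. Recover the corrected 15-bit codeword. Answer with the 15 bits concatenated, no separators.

100011110111000

s1 (pos 1,3,5,7,9,11,13,15): 1⊕0⊕1⊕0⊕0⊕1⊕0⊕0 = 1
s2 (pos 2,3,6,7,10,11,14,15): 0⊕0⊕1⊕0⊕1⊕1⊕0⊕0 = 1
s4 (pos 4,5,6,7,12,13,14,15): 0⊕1⊕1⊕0⊕1⊕0⊕0⊕0 = 1
s8 (pos 8,9,10,11,12,13,14,15): 1⊕0⊕1⊕1⊕1⊕0⊕0⊕0 = 0
Syndrome s8…s1 = 0111 → error at position 7.
Flip position 7: 100011010111000 → 100011110111000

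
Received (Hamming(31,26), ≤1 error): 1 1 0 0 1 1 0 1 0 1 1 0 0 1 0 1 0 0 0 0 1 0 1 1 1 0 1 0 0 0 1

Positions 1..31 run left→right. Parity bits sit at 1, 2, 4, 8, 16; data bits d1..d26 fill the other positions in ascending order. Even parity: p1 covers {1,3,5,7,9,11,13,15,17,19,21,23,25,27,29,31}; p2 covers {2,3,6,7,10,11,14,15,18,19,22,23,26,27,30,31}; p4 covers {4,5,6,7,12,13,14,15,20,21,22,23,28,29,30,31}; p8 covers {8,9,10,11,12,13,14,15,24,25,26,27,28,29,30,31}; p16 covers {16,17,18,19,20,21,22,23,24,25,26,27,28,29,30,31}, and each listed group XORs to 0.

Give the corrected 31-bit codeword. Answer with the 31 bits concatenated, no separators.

1100110101100100000010111010001

s1 (pos 1,3,5,7,9,11,13,15,17,19,21,23,25,27,29,31): 1⊕0⊕1⊕0⊕0⊕1⊕0⊕0⊕0⊕0⊕1⊕1⊕1⊕1⊕0⊕1 = 0
s2 (pos 2,3,6,7,10,11,14,15,18,19,22,23,26,27,30,31): 1⊕0⊕1⊕0⊕1⊕1⊕1⊕0⊕0⊕0⊕0⊕1⊕0⊕1⊕0⊕1 = 0
s4 (pos 4,5,6,7,12,13,14,15,20,21,22,23,28,29,30,31): 0⊕1⊕1⊕0⊕0⊕0⊕1⊕0⊕0⊕1⊕0⊕1⊕0⊕0⊕0⊕1 = 0
s8 (pos 8,9,10,11,12,13,14,15,24,25,26,27,28,29,30,31): 1⊕0⊕1⊕1⊕0⊕0⊕1⊕0⊕1⊕1⊕0⊕1⊕0⊕0⊕0⊕1 = 0
s16 (pos 16,17,18,19,20,21,22,23,24,25,26,27,28,29,30,31): 1⊕0⊕0⊕0⊕0⊕1⊕0⊕1⊕1⊕1⊕0⊕1⊕0⊕0⊕0⊕1 = 1
Syndrome s16…s1 = 10000 → error at position 16.
Flip position 16: 1100110101100101000010111010001 → 1100110101100100000010111010001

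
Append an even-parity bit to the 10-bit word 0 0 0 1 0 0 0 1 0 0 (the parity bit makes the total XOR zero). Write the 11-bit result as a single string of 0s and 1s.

XOR of the 10 data bits: 0⊕0⊕0⊕1⊕0⊕0⊕0⊕1⊕0⊕0 = 0
Parity bit = 0 (so all 11 bits XOR to 0).

00010001000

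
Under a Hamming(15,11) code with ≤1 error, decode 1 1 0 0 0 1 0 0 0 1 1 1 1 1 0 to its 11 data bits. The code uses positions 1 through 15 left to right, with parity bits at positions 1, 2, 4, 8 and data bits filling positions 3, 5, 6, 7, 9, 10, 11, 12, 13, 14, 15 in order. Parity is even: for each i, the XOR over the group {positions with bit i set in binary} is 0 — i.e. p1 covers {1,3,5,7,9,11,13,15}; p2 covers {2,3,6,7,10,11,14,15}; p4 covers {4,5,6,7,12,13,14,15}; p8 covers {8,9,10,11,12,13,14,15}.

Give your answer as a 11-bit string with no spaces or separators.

s1 (pos 1,3,5,7,9,11,13,15): 1⊕0⊕0⊕0⊕0⊕1⊕1⊕0 = 1
s2 (pos 2,3,6,7,10,11,14,15): 1⊕0⊕1⊕0⊕1⊕1⊕1⊕0 = 1
s4 (pos 4,5,6,7,12,13,14,15): 0⊕0⊕1⊕0⊕1⊕1⊕1⊕0 = 0
s8 (pos 8,9,10,11,12,13,14,15): 0⊕0⊕1⊕1⊕1⊕1⊕1⊕0 = 1
Syndrome s8…s1 = 1011 → error at position 11.
Flip position 11: 110001000111110 → 110001000101110
Read data bits from positions 3,5,6,7,9,10,11,12,13,14,15: 00100101110

00100101110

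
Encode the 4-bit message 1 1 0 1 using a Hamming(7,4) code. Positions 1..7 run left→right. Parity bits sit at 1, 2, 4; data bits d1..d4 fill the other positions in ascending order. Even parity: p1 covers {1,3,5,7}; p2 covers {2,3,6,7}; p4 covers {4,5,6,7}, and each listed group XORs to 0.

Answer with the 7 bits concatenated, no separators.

Place data at non-parity positions: p1 p2 1 p4 1 0 1
p1 (pos 1,3,5,7): XOR of data positions = 1⊕1⊕1 = 1
p2 (pos 2,3,6,7): XOR of data positions = 1⊕0⊕1 = 0
p4 (pos 4,5,6,7): XOR of data positions = 1⊕0⊕1 = 0
Codeword: 1010101

1010101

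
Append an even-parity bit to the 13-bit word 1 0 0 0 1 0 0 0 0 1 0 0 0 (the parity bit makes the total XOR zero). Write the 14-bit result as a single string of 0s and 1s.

XOR of the 13 data bits: 1⊕0⊕0⊕0⊕1⊕0⊕0⊕0⊕0⊕1⊕0⊕0⊕0 = 1
Parity bit = 1 (so all 14 bits XOR to 0).

10001000010001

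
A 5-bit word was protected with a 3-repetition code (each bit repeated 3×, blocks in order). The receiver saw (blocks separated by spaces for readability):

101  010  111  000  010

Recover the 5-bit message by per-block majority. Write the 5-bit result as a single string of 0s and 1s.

10100

Block 1 (101): 2 ones → 1
Block 2 (010): 1 one → 0
Block 3 (111): 3 ones → 1
Block 4 (000): 0 ones → 0
Block 5 (010): 1 one → 0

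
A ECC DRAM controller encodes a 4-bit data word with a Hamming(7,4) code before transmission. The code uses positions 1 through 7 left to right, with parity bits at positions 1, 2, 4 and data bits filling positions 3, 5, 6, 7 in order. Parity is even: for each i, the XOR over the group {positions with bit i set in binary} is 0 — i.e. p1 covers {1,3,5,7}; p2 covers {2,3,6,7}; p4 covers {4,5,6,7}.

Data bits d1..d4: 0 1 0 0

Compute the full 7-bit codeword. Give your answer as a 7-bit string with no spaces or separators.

Place data at non-parity positions: p1 p2 0 p4 1 0 0
p1 (pos 1,3,5,7): XOR of data positions = 0⊕1⊕0 = 1
p2 (pos 2,3,6,7): XOR of data positions = 0⊕0⊕0 = 0
p4 (pos 4,5,6,7): XOR of data positions = 1⊕0⊕0 = 1
Codeword: 1001100

1001100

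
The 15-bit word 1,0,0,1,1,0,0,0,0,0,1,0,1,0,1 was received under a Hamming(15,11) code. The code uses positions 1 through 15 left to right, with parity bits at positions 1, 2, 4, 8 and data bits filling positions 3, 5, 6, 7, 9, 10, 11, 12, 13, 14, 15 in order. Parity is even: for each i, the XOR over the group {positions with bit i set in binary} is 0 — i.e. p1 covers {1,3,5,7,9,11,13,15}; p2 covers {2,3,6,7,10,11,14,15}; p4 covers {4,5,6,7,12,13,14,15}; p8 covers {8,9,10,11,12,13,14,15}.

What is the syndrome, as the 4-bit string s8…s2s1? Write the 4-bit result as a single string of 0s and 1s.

s1 (pos 1,3,5,7,9,11,13,15): 1⊕0⊕1⊕0⊕0⊕1⊕1⊕1 = 1
s2 (pos 2,3,6,7,10,11,14,15): 0⊕0⊕0⊕0⊕0⊕1⊕0⊕1 = 0
s4 (pos 4,5,6,7,12,13,14,15): 1⊕1⊕0⊕0⊕0⊕1⊕0⊕1 = 0
s8 (pos 8,9,10,11,12,13,14,15): 0⊕0⊕0⊕1⊕0⊕1⊕0⊕1 = 1
Syndrome s8…s1 = 1001 → error at position 9.

1001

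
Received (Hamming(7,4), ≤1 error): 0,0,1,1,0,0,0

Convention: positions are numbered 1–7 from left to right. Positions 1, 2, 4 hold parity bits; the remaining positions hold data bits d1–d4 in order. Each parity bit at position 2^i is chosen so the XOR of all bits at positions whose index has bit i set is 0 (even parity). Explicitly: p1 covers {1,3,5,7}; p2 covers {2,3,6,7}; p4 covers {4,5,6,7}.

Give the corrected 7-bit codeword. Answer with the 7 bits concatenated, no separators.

s1 (pos 1,3,5,7): 0⊕1⊕0⊕0 = 1
s2 (pos 2,3,6,7): 0⊕1⊕0⊕0 = 1
s4 (pos 4,5,6,7): 1⊕0⊕0⊕0 = 1
Syndrome s4…s1 = 111 → error at position 7.
Flip position 7: 0011000 → 0011001

0011001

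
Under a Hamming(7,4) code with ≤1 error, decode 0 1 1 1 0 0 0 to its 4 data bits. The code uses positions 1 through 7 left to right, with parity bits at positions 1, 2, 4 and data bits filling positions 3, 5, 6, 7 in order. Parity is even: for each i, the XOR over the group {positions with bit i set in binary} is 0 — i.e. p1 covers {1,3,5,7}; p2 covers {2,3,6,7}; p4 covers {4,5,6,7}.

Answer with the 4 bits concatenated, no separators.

1100

s1 (pos 1,3,5,7): 0⊕1⊕0⊕0 = 1
s2 (pos 2,3,6,7): 1⊕1⊕0⊕0 = 0
s4 (pos 4,5,6,7): 1⊕0⊕0⊕0 = 1
Syndrome s4…s1 = 101 → error at position 5.
Flip position 5: 0111000 → 0111100
Read data bits from positions 3,5,6,7: 1100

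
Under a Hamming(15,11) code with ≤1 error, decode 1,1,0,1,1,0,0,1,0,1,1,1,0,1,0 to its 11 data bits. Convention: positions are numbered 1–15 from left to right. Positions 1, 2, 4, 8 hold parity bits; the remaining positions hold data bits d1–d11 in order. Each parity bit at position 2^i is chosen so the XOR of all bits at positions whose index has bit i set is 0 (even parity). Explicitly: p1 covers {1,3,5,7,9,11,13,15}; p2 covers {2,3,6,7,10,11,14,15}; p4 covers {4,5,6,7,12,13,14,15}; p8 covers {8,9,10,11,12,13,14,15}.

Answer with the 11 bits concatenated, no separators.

01001111010

s1 (pos 1,3,5,7,9,11,13,15): 1⊕0⊕1⊕0⊕0⊕1⊕0⊕0 = 1
s2 (pos 2,3,6,7,10,11,14,15): 1⊕0⊕0⊕0⊕1⊕1⊕1⊕0 = 0
s4 (pos 4,5,6,7,12,13,14,15): 1⊕1⊕0⊕0⊕1⊕0⊕1⊕0 = 0
s8 (pos 8,9,10,11,12,13,14,15): 1⊕0⊕1⊕1⊕1⊕0⊕1⊕0 = 1
Syndrome s8…s1 = 1001 → error at position 9.
Flip position 9: 110110010111010 → 110110011111010
Read data bits from positions 3,5,6,7,9,10,11,12,13,14,15: 01001111010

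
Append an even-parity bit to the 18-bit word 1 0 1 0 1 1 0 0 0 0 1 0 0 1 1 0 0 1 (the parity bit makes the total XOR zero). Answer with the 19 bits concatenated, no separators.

XOR of the 18 data bits: 1⊕0⊕1⊕0⊕1⊕1⊕0⊕0⊕0⊕0⊕1⊕0⊕0⊕1⊕1⊕0⊕0⊕1 = 0
Parity bit = 0 (so all 19 bits XOR to 0).

1010110000100110010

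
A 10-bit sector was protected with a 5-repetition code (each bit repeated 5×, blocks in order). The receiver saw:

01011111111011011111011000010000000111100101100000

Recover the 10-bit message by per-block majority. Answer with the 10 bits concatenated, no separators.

Block 1 (01011): 3 ones → 1
Block 2 (11111): 5 ones → 1
Block 3 (10110): 3 ones → 1
Block 4 (11111): 5 ones → 1
Block 5 (01100): 2 ones → 0
Block 6 (00100): 1 one → 0
Block 7 (00000): 0 ones → 0
Block 8 (11110): 4 ones → 1
Block 9 (01011): 3 ones → 1
Block 10 (00000): 0 ones → 0

1111000110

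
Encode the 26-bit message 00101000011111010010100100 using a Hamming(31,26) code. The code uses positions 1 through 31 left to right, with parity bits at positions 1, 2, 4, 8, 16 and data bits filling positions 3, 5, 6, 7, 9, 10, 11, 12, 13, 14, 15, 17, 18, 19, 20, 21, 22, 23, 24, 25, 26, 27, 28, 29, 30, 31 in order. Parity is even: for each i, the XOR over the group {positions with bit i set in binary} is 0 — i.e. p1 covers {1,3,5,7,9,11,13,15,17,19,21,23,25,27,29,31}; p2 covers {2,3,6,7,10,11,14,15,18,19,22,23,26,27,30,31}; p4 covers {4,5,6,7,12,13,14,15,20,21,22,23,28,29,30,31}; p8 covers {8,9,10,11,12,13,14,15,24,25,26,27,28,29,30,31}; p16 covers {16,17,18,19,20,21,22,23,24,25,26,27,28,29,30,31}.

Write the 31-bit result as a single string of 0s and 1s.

Place data at non-parity positions: p1 p2 0 p4 0 1 0 p8 1 0 0 0 0 1 1 p16 1 1 1 0 1 0 0 1 0 1 0 0 1 0 0
p1 (pos 1,3,5,7,9,11,13,15,17,19,21,23,25,27,29,31): XOR of data positions = 0⊕0⊕0⊕1⊕0⊕0⊕1⊕1⊕1⊕1⊕0⊕0⊕0⊕1⊕0 = 0
p2 (pos 2,3,6,7,10,11,14,15,18,19,22,23,26,27,30,31): XOR of data positions = 0⊕1⊕0⊕0⊕0⊕1⊕1⊕1⊕1⊕0⊕0⊕1⊕0⊕0⊕0 = 0
p4 (pos 4,5,6,7,12,13,14,15,20,21,22,23,28,29,30,31): XOR of data positions = 0⊕1⊕0⊕0⊕0⊕1⊕1⊕0⊕1⊕0⊕0⊕0⊕1⊕0⊕0 = 1
p8 (pos 8,9,10,11,12,13,14,15,24,25,26,27,28,29,30,31): XOR of data positions = 1⊕0⊕0⊕0⊕0⊕1⊕1⊕1⊕0⊕1⊕0⊕0⊕1⊕0⊕0 = 0
p16 (pos 16,17,18,19,20,21,22,23,24,25,26,27,28,29,30,31): XOR of data positions = 1⊕1⊕1⊕0⊕1⊕0⊕0⊕1⊕0⊕1⊕0⊕0⊕1⊕0⊕0 = 1
Codeword: 0001010010000111111010010100100

0001010010000111111010010100100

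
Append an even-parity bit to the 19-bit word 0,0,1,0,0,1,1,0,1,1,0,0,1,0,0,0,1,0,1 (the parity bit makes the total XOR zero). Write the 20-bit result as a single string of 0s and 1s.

XOR of the 19 data bits: 0⊕0⊕1⊕0⊕0⊕1⊕1⊕0⊕1⊕1⊕0⊕0⊕1⊕0⊕0⊕0⊕1⊕0⊕1 = 0
Parity bit = 0 (so all 20 bits XOR to 0).

00100110110010001010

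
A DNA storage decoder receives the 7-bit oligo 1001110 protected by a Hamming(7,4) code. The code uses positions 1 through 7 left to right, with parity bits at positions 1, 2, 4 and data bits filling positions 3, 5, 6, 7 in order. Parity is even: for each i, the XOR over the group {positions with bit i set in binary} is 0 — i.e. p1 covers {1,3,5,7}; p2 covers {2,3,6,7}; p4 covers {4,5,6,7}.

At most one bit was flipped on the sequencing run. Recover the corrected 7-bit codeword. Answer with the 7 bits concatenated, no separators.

1001100

s1 (pos 1,3,5,7): 1⊕0⊕1⊕0 = 0
s2 (pos 2,3,6,7): 0⊕0⊕1⊕0 = 1
s4 (pos 4,5,6,7): 1⊕1⊕1⊕0 = 1
Syndrome s4…s1 = 110 → error at position 6.
Flip position 6: 1001110 → 1001100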